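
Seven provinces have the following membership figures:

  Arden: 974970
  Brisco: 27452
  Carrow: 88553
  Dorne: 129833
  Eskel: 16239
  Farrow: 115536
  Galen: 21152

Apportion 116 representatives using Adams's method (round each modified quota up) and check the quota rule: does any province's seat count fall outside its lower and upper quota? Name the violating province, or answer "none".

Arden

Standard quotas: Arden 82.328, Brisco 2.318, Carrow 7.478, Dorne 10.963, Eskel 1.371, Farrow 9.756, Galen 1.786.
Adams allocation: Arden 80, Brisco 3, Carrow 8, Dorne 11, Eskel 2, Farrow 10, Galen 2.
Arden has quota 82.328 (lower 82, upper 83) but receives 80 — outside the quota interval.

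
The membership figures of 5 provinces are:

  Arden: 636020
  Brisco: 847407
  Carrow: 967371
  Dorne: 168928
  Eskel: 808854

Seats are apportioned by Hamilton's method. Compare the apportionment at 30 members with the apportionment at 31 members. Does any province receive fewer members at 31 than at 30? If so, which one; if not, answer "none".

At 30 seats: Arden 6, Brisco 7, Carrow 8, Dorne 2, Eskel 7.
At 31 seats: Arden 6, Brisco 8, Carrow 9, Dorne 1, Eskel 7.
Dorne drops from 2 to 1.

Dorne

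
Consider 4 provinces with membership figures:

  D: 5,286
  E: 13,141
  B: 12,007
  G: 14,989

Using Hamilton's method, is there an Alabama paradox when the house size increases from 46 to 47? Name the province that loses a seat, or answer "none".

At 46 seats: D 6, E 13, B 12, G 15.
At 47 seats: D 5, E 14, B 12, G 16.
D drops from 6 to 5.

D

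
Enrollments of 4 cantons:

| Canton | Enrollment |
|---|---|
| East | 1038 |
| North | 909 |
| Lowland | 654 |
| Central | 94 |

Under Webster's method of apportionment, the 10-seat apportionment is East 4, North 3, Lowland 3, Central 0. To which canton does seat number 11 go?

Priority for the next seat is population ÷ (current seats + 0.5).
Priorities: East 230.667, North 259.714, Lowland 186.857, Central 188.000.
Highest priority: North.

North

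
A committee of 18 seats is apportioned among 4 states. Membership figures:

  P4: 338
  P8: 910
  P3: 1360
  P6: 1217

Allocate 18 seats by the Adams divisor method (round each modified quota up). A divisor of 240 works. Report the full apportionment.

With modified divisor 240: modified quotas P4 1.408, P8 3.792, P3 5.667, P6 5.071.
Rounding up: P4 2, P8 4, P3 6, P6 6 (total 18).

P4=2; P8=4; P3=6; P6=6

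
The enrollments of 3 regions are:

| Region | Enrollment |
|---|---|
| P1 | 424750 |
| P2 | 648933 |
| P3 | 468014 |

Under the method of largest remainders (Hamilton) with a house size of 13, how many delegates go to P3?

4

Total 1541697; standard divisor 1541697/13 ≈ 118592.077.
Standard quotas: P1 3.5816, P2 5.4720, P3 3.9464.
Lower quotas: P1 3, P2 5, P3 3 (sum 11, leaving 2 seats).
Remainders in descending order: P3 0.9464, P1 0.5816, P2 0.4720.
Largest remainders: P3, P1 receive the extra seats.
P3 receives 4.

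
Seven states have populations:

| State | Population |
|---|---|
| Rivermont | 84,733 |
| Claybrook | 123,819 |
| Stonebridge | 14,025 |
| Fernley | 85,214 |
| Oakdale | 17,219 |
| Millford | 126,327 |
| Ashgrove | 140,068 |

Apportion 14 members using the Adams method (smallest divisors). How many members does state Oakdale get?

Standard divisor 591405/14 ≈ 42243.214; standard quotas: Rivermont 2.006, Claybrook 2.931, Stonebridge 0.332, Fernley 2.017, Oakdale 0.408, Millford 2.990, Ashgrove 3.316.
Rounding up gives 3, 3, 1, 3, 1, 3, 4 = 18 seats, so the divisor must be adjusted.
With modified divisor 62536: modified quotas Rivermont 1.355, Claybrook 1.980, Stonebridge 0.224, Fernley 1.363, Oakdale 0.275, Millford 2.020, Ashgrove 2.240.
Rounding up: Rivermont 2, Claybrook 2, Stonebridge 1, Fernley 2, Oakdale 1, Millford 3, Ashgrove 3 (total 14).
Oakdale receives 1.

1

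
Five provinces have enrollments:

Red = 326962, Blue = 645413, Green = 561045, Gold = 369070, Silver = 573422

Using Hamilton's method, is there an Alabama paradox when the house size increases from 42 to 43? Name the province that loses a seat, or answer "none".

none

At 42 seats: Red 6, Blue 11, Green 9, Gold 6, Silver 10.
At 43 seats: Red 6, Blue 11, Green 10, Gold 6, Silver 10.
No province's allocation decreased.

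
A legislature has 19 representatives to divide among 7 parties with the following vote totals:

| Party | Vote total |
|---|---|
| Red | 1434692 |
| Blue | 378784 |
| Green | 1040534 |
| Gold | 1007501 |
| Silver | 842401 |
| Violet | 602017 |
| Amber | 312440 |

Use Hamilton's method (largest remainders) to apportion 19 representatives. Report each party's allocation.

The standard divisor is 5618369/19 ≈ 295703.632.
Standard quotas: Red 4.8518, Blue 1.2810, Green 3.5188, Gold 3.4071, Silver 2.8488, Violet 2.0359, Amber 1.0566.
Lower quotas: Red 4, Blue 1, Green 3, Gold 3, Silver 2, Violet 2, Amber 1 (sum 16, leaving 3 seats).
Remainders in descending order: Red 0.8518, Silver 0.8488, Green 0.5188, Gold 0.4071, Blue 0.2810, Amber 0.0566, Violet 0.0359.
Largest remainders: Red, Silver, Green receive the extra seats.

Red: 5; Blue: 1; Green: 4; Gold: 3; Silver: 3; Violet: 2; Amber: 1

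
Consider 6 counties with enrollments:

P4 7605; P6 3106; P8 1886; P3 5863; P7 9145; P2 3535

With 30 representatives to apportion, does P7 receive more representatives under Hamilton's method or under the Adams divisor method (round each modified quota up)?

Hamilton: P4 7, P6 3, P8 2, P3 6, P7 9, P2 3.
Adams: P4 7, P6 3, P8 2, P3 6, P7 8, P2 4.
P7 gets 9 under Hamilton and 8 under Adams.

Hamilton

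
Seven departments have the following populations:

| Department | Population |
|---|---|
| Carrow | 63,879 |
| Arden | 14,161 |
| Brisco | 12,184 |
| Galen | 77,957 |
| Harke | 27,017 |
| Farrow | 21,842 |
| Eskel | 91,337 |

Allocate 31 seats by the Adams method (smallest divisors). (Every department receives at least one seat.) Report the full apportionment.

Carrow: 6, Arden: 2, Brisco: 2, Galen: 7, Harke: 3, Farrow: 2, Eskel: 9

Standard divisor 308377/31 ≈ 9947.645; standard quotas: Carrow 6.422, Arden 1.424, Brisco 1.225, Galen 7.837, Harke 2.716, Farrow 2.196, Eskel 9.182.
Rounding up gives 7, 2, 2, 8, 3, 3, 10 = 35 seats, so the divisor must be adjusted.
With modified divisor 11300: modified quotas Carrow 5.653, Arden 1.253, Brisco 1.078, Galen 6.899, Harke 2.391, Farrow 1.933, Eskel 8.083.
Rounding up: Carrow 6, Arden 2, Brisco 2, Galen 7, Harke 3, Farrow 2, Eskel 9 (total 31).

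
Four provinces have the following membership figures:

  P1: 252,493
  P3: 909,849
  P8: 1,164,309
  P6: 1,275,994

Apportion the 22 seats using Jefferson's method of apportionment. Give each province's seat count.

P1=1, P3=6, P8=7, P6=8

Standard divisor 3602645/22 ≈ 163756.591; standard quotas: P1 1.542, P3 5.556, P8 7.110, P6 7.792.
Rounding down gives 1, 5, 7, 7 = 20 seats, so the divisor must be adjusted.
With modified divisor 148600: modified quotas P1 1.699, P3 6.123, P8 7.835, P6 8.587.
Rounding down: P1 1, P3 6, P8 7, P6 8 (total 22).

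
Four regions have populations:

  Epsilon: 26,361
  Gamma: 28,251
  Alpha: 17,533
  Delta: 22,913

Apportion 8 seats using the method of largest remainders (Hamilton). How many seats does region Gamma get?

Standard divisor: 95058 ÷ 8 ≈ 11882.25.
Standard quotas: Epsilon 2.2185, Gamma 2.3776, Alpha 1.4756, Delta 1.9283.
Lower quotas: Epsilon 2, Gamma 2, Alpha 1, Delta 1 (sum 6, leaving 2 seats).
Remainders in descending order: Delta 0.9283, Alpha 0.4756, Gamma 0.3776, Epsilon 0.2185.
Largest remainders: Delta, Alpha receive the extra seats.
Gamma receives 2.

2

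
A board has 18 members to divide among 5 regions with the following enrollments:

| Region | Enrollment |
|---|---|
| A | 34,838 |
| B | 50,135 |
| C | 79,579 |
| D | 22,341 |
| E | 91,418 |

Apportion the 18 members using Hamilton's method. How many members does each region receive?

A 2, B 3, C 5, D 2, E 6

The standard divisor is 278311/18 ≈ 15461.722.
Standard quotas: A 2.2532, B 3.2425, C 5.1468, D 1.4449, E 5.9125.
Lower quotas: A 2, B 3, C 5, D 1, E 5 (sum 16, leaving 2 seats).
Remainders in descending order: E 0.9125, D 0.4449, A 0.2532, B 0.2425, C 0.1468.
Largest remainders: E, D receive the extra seats.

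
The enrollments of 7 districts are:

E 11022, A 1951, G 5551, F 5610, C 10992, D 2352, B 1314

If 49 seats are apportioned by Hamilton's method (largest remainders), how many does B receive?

Standard divisor: 38792 ÷ 49 ≈ 791.673.
Standard quotas: E 13.9224, A 2.4644, G 7.0117, F 7.0863, C 13.8845, D 2.9709, B 1.6598.
Lower quotas: E 13, A 2, G 7, F 7, C 13, D 2, B 1 (sum 45, leaving 4 seats).
Remainders in descending order: D 0.9709, E 0.9224, C 0.8845, B 0.6598, A 0.4644, F 0.0863, G 0.0117.
Largest remainders: D, E, C, B receive the extra seats.
B receives 2.

2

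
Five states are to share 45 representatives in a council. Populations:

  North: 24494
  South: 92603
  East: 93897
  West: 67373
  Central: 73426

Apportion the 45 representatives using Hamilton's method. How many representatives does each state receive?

The standard divisor is 351793/45 ≈ 7817.622.
Standard quotas: North 3.1332, South 11.8454, East 12.0109, West 8.6181, Central 9.3924.
Lower quotas: North 3, South 11, East 12, West 8, Central 9 (sum 43, leaving 2 seats).
Remainders in descending order: South 0.8454, West 0.6181, Central 0.3924, North 0.1332, East 0.0109.
Largest remainders: South, West receive the extra seats.

North 3, South 12, East 12, West 9, Central 9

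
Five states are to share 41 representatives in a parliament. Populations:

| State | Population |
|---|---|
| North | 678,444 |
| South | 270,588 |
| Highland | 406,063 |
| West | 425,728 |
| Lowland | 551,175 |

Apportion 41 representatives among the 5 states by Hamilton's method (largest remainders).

Standard divisor: 2331998 ÷ 41 = 56878.
Standard quotas: North 11.9281, South 4.7573, Highland 7.1392, West 7.4849, Lowland 9.6905.
Lower quotas: North 11, South 4, Highland 7, West 7, Lowland 9 (sum 38, leaving 3 seats).
Remainders in descending order: North 0.9281, South 0.7573, Lowland 0.6905, West 0.4849, Highland 0.1392.
Largest remainders: North, South, Lowland receive the extra seats.

North 12, South 5, Highland 7, West 7, Lowland 10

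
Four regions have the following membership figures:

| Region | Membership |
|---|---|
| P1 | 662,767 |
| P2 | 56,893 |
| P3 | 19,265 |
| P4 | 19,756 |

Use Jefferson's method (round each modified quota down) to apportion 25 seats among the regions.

Standard divisor 758681/25 ≈ 30347.24; standard quotas: P1 21.839, P2 1.875, P3 0.635, P4 0.651.
Rounding down gives 21, 1, 0, 0 = 22 seats, so the divisor must be adjusted.
With modified divisor 28000: modified quotas P1 23.670, P2 2.032, P3 0.688, P4 0.706.
Rounding down: P1 23, P2 2, P3 0, P4 0 (total 25).

P1=23, P2=2, P3=0, P4=0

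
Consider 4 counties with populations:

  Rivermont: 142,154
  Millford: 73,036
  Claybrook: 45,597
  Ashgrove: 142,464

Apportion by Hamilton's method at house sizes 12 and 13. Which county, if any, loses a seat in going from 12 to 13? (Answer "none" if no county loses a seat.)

Claybrook

At 12 seats: Rivermont 4, Millford 2, Claybrook 2, Ashgrove 4.
At 13 seats: Rivermont 5, Millford 2, Claybrook 1, Ashgrove 5.
Claybrook drops from 2 to 1.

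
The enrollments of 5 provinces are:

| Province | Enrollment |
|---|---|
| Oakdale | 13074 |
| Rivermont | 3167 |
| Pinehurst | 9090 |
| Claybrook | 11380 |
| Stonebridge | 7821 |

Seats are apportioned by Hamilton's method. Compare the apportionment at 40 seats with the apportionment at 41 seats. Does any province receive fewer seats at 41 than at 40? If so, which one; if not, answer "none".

At 40 seats: Oakdale 12, Rivermont 3, Pinehurst 8, Claybrook 10, Stonebridge 7.
At 41 seats: Oakdale 12, Rivermont 3, Pinehurst 8, Claybrook 11, Stonebridge 7.
No province's allocation decreased.

none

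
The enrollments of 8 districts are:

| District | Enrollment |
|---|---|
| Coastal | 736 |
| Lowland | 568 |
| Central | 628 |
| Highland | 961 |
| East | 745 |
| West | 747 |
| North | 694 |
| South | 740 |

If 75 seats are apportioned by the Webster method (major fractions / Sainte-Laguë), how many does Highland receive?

12

Standard divisor 5819/75 ≈ 77.587; standard quotas: Coastal 9.486, Lowland 7.321, Central 8.094, Highland 12.386, East 9.602, West 9.628, North 8.945, South 9.538.
Rounding to the nearest integer gives Coastal 9, Lowland 7, Central 8, Highland 12, East 10, West 10, North 9, South 10 — total 75, matching the house size, so no adjustment is needed.
Highland receives 12.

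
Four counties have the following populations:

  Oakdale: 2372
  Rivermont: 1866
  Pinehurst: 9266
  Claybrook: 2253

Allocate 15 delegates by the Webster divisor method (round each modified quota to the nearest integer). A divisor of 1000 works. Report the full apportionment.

Oakdale 2, Rivermont 2, Pinehurst 9, Claybrook 2

With modified divisor 1000: modified quotas Oakdale 2.372, Rivermont 1.866, Pinehurst 9.266, Claybrook 2.253.
Rounding to the nearest integer: Oakdale 2, Rivermont 2, Pinehurst 9, Claybrook 2 (total 15).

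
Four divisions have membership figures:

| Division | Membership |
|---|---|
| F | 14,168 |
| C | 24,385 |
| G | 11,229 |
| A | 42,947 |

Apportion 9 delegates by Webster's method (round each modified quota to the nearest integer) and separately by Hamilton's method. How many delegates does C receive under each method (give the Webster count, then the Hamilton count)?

3 and 2

Webster: F 1, C 3, G 1, A 4.
Hamilton: F 2, C 2, G 1, A 4.
C gets 3 under Webster and 2 under Hamilton.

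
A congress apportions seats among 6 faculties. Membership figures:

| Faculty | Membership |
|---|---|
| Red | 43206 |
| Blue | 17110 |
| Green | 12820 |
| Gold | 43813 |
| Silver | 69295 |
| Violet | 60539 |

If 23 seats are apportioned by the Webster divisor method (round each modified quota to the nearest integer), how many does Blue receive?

2

Standard divisor 246783/23 ≈ 10729.696; standard quotas: Red 4.027, Blue 1.595, Green 1.195, Gold 4.083, Silver 6.458, Violet 5.642.
Rounding to the nearest integer gives Red 4, Blue 2, Green 1, Gold 4, Silver 6, Violet 6 — total 23, matching the house size, so no adjustment is needed.
Blue receives 2.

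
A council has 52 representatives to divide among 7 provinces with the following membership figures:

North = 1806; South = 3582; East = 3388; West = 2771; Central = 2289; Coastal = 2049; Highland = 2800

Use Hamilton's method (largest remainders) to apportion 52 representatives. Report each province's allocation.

Standard divisor: 18685 ÷ 52 ≈ 359.327.
Standard quotas: North 5.026, South 9.969, East 9.429, West 7.712, Central 6.370, Coastal 5.702, Highland 7.792.
Lower quotas: North 5, South 9, East 9, West 7, Central 6, Coastal 5, Highland 7 (sum 48, leaving 4 seats).
Remainders in descending order: South 0.969, Highland 0.792, West 0.712, Coastal 0.702, East 0.429, Central 0.370, North 0.026.
The surplus seats go to South, Highland, West, Coastal.

North 5, South 10, East 9, West 8, Central 6, Coastal 6, Highland 8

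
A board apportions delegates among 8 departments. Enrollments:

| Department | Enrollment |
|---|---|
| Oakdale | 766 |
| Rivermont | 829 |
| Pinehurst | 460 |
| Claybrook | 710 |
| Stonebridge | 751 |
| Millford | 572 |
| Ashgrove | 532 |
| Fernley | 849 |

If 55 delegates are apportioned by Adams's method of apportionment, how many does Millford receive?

6

Standard divisor 5469/55 ≈ 99.436; standard quotas: Oakdale 7.703, Rivermont 8.337, Pinehurst 4.626, Claybrook 7.140, Stonebridge 7.553, Millford 5.752, Ashgrove 5.350, Fernley 8.538.
Rounding up gives 8, 9, 5, 8, 8, 6, 6, 9 = 59 seats, so the divisor must be adjusted.
With modified divisor 106.84: modified quotas Oakdale 7.170, Rivermont 7.759, Pinehurst 4.306, Claybrook 6.645, Stonebridge 7.029, Millford 5.354, Ashgrove 4.979, Fernley 7.946.
Rounding up: Oakdale 8, Rivermont 8, Pinehurst 5, Claybrook 7, Stonebridge 8, Millford 6, Ashgrove 5, Fernley 8 (total 55).
Millford receives 6.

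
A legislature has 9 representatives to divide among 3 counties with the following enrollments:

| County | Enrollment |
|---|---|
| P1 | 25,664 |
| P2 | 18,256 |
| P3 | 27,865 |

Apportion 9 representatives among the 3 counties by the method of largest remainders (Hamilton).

P1: 3, P2: 2, P3: 4

The standard divisor is 71785/9 ≈ 7976.111.
Standard quotas: P1 3.2176, P2 2.2888, P3 3.4936.
Lower quotas: P1 3, P2 2, P3 3 (sum 8, leaving 1 seat).
Remainders in descending order: P3 0.4936, P2 0.2888, P1 0.2176.
The surplus seat goes to P3.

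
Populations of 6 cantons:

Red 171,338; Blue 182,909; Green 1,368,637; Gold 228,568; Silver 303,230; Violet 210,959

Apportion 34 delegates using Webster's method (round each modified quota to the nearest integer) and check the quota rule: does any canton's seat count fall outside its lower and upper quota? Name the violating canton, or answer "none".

Standard quotas: Red 2.363, Blue 2.522, Green 18.873, Gold 3.152, Silver 4.181, Violet 2.909.
Webster allocation: Red 2, Blue 3, Green 19, Gold 3, Silver 4, Violet 3.
Every allocation lies between the lower and upper quota.

none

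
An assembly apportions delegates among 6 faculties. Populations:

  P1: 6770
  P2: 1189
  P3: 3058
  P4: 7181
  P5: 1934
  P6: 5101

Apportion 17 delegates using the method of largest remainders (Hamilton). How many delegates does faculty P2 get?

1

Total 25233; standard divisor 25233/17 ≈ 1484.294.
Standard quotas: P1 4.5611, P2 0.8011, P3 2.0602, P4 4.8380, P5 1.3030, P6 3.4367.
Lower quotas: P1 4, P2 0, P3 2, P4 4, P5 1, P6 3 (sum 14, leaving 3 seats).
Remainders in descending order: P4 0.8380, P2 0.8011, P1 0.5611, P6 0.4367, P5 0.3030, P3 0.0602.
Largest remainders: P4, P2, P1 receive the extra seats.
P2 receives 1.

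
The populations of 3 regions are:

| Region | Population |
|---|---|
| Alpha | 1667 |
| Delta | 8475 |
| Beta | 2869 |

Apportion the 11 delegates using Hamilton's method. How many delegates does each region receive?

Standard divisor: 13011 ÷ 11 ≈ 1182.818.
Standard quotas: Alpha 1.4093, Delta 7.1651, Beta 2.4256.
Lower quotas: Alpha 1, Delta 7, Beta 2 (sum 10, leaving 1 seat).
Remainders in descending order: Beta 0.4256, Alpha 0.4093, Delta 0.1651.
Largest remainder: Beta receives the extra seat.

Alpha: 1, Delta: 7, Beta: 3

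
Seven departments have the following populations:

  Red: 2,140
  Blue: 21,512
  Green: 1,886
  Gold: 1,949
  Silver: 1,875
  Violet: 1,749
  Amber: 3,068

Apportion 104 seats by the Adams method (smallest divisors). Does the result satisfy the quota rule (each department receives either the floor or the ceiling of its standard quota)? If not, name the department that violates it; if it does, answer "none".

Blue

Standard quotas: Red 6.512, Blue 65.457, Green 5.739, Gold 5.930, Silver 5.705, Violet 5.322, Amber 9.335.
Adams allocation: Red 7, Blue 64, Green 6, Gold 6, Silver 6, Violet 6, Amber 9.
Blue has quota 65.457 (lower 65, upper 66) but receives 64 — outside the quota interval.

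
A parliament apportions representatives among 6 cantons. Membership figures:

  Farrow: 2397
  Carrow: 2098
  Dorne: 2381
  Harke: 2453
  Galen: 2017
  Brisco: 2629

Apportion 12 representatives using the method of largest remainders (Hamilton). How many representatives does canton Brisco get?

2

The standard divisor is 13975/12 ≈ 1164.583.
Standard quotas: Farrow 2.058, Carrow 1.802, Dorne 2.045, Harke 2.106, Galen 1.732, Brisco 2.257.
Lower quotas: Farrow 2, Carrow 1, Dorne 2, Harke 2, Galen 1, Brisco 2 (sum 10, leaving 2 seats).
Remainders in descending order: Carrow 0.802, Galen 0.732, Brisco 0.257, Harke 0.106, Farrow 0.058, Dorne 0.045.
The surplus seats go to Carrow, Galen.
Brisco receives 2.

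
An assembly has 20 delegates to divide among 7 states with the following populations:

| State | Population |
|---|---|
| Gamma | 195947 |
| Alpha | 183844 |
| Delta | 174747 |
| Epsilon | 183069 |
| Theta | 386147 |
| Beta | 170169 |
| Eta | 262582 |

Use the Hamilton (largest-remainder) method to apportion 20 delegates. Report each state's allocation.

The standard divisor is 1556505/20 ≈ 77825.25.
Standard quotas: Gamma 2.5178, Alpha 2.3623, Delta 2.2454, Epsilon 2.3523, Theta 4.9617, Beta 2.1866, Eta 3.3740.
Lower quotas: Gamma 2, Alpha 2, Delta 2, Epsilon 2, Theta 4, Beta 2, Eta 3 (sum 17, leaving 3 seats).
Remainders in descending order: Theta 0.9617, Gamma 0.5178, Eta 0.3740, Alpha 0.3623, Epsilon 0.3523, Delta 0.2454, Beta 0.1866.
The surplus seats go to Theta, Gamma, Eta.

Gamma 3, Alpha 2, Delta 2, Epsilon 2, Theta 5, Beta 2, Eta 4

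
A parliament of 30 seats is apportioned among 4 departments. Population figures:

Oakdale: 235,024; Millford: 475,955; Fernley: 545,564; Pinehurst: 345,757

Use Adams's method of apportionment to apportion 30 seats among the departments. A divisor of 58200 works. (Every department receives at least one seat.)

With modified divisor 58200: modified quotas Oakdale 4.038, Millford 8.178, Fernley 9.374, Pinehurst 5.941.
Rounding up: Oakdale 5, Millford 9, Fernley 10, Pinehurst 6 (total 30).

Oakdale: 5, Millford: 9, Fernley: 10, Pinehurst: 6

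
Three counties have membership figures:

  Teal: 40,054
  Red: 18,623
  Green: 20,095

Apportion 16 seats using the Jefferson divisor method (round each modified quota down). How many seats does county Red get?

Standard divisor 78772/16 ≈ 4923.25; standard quotas: Teal 8.136, Red 3.783, Green 4.082.
Rounding down gives 8, 3, 4 = 15 seats, so the divisor must be adjusted.
With modified divisor 4600: modified quotas Teal 8.707, Red 4.048, Green 4.368.
Rounding down: Teal 8, Red 4, Green 4 (total 16).
Red receives 4.

4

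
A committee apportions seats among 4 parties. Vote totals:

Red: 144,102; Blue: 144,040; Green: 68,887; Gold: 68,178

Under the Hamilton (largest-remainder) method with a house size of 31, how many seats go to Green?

5

Total 425207; standard divisor 425207/31 ≈ 13716.355.
Standard quotas: Red 10.5059, Blue 10.5013, Green 5.0223, Gold 4.9706.
Lower quotas: Red 10, Blue 10, Green 5, Gold 4 (sum 29, leaving 2 seats).
Remainders in descending order: Gold 0.9706, Red 0.5059, Blue 0.5013, Green 0.0223.
Largest remainders: Gold, Red receive the extra seats.
Green receives 5.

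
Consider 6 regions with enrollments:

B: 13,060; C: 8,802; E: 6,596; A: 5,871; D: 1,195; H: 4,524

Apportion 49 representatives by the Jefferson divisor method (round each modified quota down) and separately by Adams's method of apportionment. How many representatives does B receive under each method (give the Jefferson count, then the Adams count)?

Jefferson: B 17, C 11, E 8, A 7, D 1, H 5.
Adams: B 15, C 11, E 8, A 7, D 2, H 6.
B gets 17 under Jefferson and 15 under Adams.

17 and 15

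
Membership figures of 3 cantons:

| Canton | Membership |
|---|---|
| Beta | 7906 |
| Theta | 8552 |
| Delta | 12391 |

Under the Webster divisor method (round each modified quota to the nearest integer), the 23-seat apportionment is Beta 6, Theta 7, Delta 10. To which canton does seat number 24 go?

Beta

Priority for the next seat is population ÷ (current seats + 0.5).
Priorities: Beta 1216.308, Theta 1140.267, Delta 1180.095.
Highest priority: Beta.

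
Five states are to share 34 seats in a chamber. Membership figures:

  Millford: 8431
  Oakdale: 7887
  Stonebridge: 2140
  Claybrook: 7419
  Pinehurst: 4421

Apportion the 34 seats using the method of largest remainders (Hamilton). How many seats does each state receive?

The standard divisor is 30298/34 ≈ 891.118.
Standard quotas: Millford 9.4612, Oakdale 8.8507, Stonebridge 2.4015, Claybrook 8.3255, Pinehurst 4.9612.
Lower quotas: Millford 9, Oakdale 8, Stonebridge 2, Claybrook 8, Pinehurst 4 (sum 31, leaving 3 seats).
Remainders in descending order: Pinehurst 0.9612, Oakdale 0.8507, Millford 0.4612, Stonebridge 0.4015, Claybrook 0.3255.
Largest remainders: Pinehurst, Oakdale, Millford receive the extra seats.

Millford 10, Oakdale 9, Stonebridge 2, Claybrook 8, Pinehurst 5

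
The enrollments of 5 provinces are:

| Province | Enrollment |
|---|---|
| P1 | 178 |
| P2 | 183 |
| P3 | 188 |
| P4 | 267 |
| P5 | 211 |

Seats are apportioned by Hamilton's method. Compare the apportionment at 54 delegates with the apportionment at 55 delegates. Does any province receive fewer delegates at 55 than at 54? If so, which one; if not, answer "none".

none

At 54 seats: P1 9, P2 10, P3 10, P4 14, P5 11.
At 55 seats: P1 10, P2 10, P3 10, P4 14, P5 11.
No province's allocation decreased.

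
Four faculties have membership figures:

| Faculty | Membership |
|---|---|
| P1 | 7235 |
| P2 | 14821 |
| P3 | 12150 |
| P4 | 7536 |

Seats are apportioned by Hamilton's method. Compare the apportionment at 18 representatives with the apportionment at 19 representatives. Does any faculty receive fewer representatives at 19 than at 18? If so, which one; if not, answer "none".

none

At 18 seats: P1 3, P2 7, P3 5, P4 3.
At 19 seats: P1 3, P2 7, P3 6, P4 3.
No faculty's allocation decreased.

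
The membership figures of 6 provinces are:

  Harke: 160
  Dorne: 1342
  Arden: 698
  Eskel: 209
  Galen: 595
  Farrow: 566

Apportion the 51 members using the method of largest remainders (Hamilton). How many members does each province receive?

The standard divisor is 3570/51 = 70.
Standard quotas: Harke 2.286, Dorne 19.171, Arden 9.971, Eskel 2.986, Galen 8.500, Farrow 8.086.
Lower quotas: Harke 2, Dorne 19, Arden 9, Eskel 2, Galen 8, Farrow 8 (sum 48, leaving 3 seats).
Remainders in descending order: Eskel 0.986, Arden 0.971, Galen 0.500, Harke 0.286, Dorne 0.171, Farrow 0.086.
The surplus seats go to Eskel, Arden, Galen.

Harke=2; Dorne=19; Arden=10; Eskel=3; Galen=9; Farrow=8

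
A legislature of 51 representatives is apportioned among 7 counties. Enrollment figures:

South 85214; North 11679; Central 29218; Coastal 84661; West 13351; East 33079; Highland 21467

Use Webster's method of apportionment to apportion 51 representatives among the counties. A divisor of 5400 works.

South: 16, North: 2, Central: 5, Coastal: 16, West: 2, East: 6, Highland: 4

With modified divisor 5400: modified quotas South 15.780, North 2.163, Central 5.411, Coastal 15.678, West 2.472, East 6.126, Highland 3.975.
Rounding to the nearest integer: South 16, North 2, Central 5, Coastal 16, West 2, East 6, Highland 4 (total 51).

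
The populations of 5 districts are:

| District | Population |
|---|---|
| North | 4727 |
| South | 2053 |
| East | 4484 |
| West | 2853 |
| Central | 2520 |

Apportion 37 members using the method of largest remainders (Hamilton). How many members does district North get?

10

Total 16637; standard divisor 16637/37 ≈ 449.649.
Standard quotas: North 10.513, South 4.566, East 9.972, West 6.345, Central 5.604.
Lower quotas: North 10, South 4, East 9, West 6, Central 5 (sum 34, leaving 3 seats).
Remainders in descending order: East 0.972, Central 0.604, South 0.566, North 0.513, West 0.345.
The surplus seats go to East, Central, South.
North receives 10.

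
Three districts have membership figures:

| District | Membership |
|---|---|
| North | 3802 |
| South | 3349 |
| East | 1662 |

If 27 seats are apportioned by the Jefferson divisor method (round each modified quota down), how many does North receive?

12

Standard divisor 8813/27 ≈ 326.407; standard quotas: North 11.648, South 10.260, East 5.092.
Rounding down gives 11, 10, 5 = 26 seats, so the divisor must be adjusted.
With modified divisor 310: modified quotas North 12.265, South 10.803, East 5.361.
Rounding down: North 12, South 10, East 5 (total 27).
North receives 12.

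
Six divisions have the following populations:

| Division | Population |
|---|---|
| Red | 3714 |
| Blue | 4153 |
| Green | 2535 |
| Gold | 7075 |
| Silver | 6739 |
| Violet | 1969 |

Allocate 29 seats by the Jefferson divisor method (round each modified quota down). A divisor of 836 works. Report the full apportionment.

With modified divisor 836: modified quotas Red 4.443, Blue 4.968, Green 3.032, Gold 8.463, Silver 8.061, Violet 2.355.
Rounding down: Red 4, Blue 4, Green 3, Gold 8, Silver 8, Violet 2 (total 29).

Red 4; Blue 4; Green 3; Gold 8; Silver 8; Violet 2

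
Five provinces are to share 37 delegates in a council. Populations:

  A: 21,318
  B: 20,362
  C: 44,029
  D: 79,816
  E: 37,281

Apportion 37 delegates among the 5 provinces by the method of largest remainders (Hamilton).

A 4, B 4, C 8, D 14, E 7

Total 202806; standard divisor 202806/37 ≈ 5481.243.
Standard quotas: A 3.8893, B 3.7149, C 8.0327, D 14.5617, E 6.8016.
Lower quotas: A 3, B 3, C 8, D 14, E 6 (sum 34, leaving 3 seats).
Remainders in descending order: A 0.8893, E 0.8016, B 0.7149, D 0.5617, C 0.0327.
Largest remainders: A, E, B receive the extra seats.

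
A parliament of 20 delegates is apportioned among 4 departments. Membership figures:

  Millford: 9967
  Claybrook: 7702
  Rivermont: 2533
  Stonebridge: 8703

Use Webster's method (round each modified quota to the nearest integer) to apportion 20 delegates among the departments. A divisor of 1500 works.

With modified divisor 1500: modified quotas Millford 6.645, Claybrook 5.135, Rivermont 1.689, Stonebridge 5.802.
Rounding to the nearest integer: Millford 7, Claybrook 5, Rivermont 2, Stonebridge 6 (total 20).

Millford 7, Claybrook 5, Rivermont 2, Stonebridge 6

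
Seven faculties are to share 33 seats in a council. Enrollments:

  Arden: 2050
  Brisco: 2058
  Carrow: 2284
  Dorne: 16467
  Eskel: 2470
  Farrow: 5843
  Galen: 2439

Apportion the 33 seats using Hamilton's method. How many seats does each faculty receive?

Arden 2, Brisco 2, Carrow 2, Dorne 16, Eskel 3, Farrow 6, Galen 2

Standard divisor: 33611 ÷ 33 ≈ 1018.515.
Standard quotas: Arden 2.0127, Brisco 2.0206, Carrow 2.2425, Dorne 16.1677, Eskel 2.4251, Farrow 5.7368, Galen 2.3947.
Lower quotas: Arden 2, Brisco 2, Carrow 2, Dorne 16, Eskel 2, Farrow 5, Galen 2 (sum 31, leaving 2 seats).
Remainders in descending order: Farrow 0.7368, Eskel 0.4251, Galen 0.3947, Carrow 0.2425, Dorne 0.1677, Brisco 0.0206, Arden 0.0127.
Largest remainders: Farrow, Eskel receive the extra seats.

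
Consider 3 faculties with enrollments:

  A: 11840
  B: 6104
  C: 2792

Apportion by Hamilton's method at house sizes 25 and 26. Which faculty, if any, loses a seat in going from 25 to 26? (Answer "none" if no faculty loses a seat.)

At 25 seats: A 14, B 7, C 4.
At 26 seats: A 15, B 8, C 3.
C drops from 4 to 3.

C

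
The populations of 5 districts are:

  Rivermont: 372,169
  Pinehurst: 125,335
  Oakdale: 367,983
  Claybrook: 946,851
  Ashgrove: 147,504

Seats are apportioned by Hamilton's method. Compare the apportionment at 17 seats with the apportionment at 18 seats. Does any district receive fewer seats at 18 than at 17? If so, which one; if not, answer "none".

Ashgrove

At 17 seats: Rivermont 3, Pinehurst 1, Oakdale 3, Claybrook 8, Ashgrove 2.
At 18 seats: Rivermont 4, Pinehurst 1, Oakdale 3, Claybrook 9, Ashgrove 1.
Ashgrove drops from 2 to 1.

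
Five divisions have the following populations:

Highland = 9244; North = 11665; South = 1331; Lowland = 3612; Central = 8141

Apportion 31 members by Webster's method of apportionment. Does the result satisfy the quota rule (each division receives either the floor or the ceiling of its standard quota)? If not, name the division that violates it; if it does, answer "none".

none

Standard quotas: Highland 8.430, North 10.638, South 1.214, Lowland 3.294, Central 7.424.
Webster allocation: Highland 9, North 11, South 1, Lowland 3, Central 7.
Every allocation lies between the lower and upper quota.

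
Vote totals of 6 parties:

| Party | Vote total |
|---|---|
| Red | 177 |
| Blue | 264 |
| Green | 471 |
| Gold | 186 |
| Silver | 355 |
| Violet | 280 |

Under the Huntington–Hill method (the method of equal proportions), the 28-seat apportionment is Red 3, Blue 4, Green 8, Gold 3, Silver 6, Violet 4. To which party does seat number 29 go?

Violet

Priority for the next seat is population ÷ (√(s·(s+1))).
Priorities: Red 51.095, Blue 59.032, Green 55.508, Gold 53.694, Silver 54.778, Violet 62.610.
Highest priority: Violet.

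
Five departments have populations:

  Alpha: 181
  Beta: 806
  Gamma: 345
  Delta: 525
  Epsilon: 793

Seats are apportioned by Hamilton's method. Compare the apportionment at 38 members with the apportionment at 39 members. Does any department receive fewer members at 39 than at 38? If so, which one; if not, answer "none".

Alpha

At 38 seats: Alpha 3, Beta 12, Gamma 5, Delta 7, Epsilon 11.
At 39 seats: Alpha 2, Beta 12, Gamma 5, Delta 8, Epsilon 12.
Alpha drops from 3 to 2.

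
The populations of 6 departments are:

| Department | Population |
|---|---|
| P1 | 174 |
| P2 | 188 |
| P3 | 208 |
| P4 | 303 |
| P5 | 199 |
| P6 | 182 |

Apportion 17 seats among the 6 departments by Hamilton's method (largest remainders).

P1 2; P2 3; P3 3; P4 4; P5 3; P6 2

Total 1254; standard divisor 1254/17 ≈ 73.765.
Standard quotas: P1 2.359, P2 2.549, P3 2.820, P4 4.108, P5 2.698, P6 2.467.
Lower quotas: P1 2, P2 2, P3 2, P4 4, P5 2, P6 2 (sum 14, leaving 3 seats).
Remainders in descending order: P3 0.820, P5 0.698, P2 0.549, P6 0.467, P1 0.359, P4 0.108.
The surplus seats go to P3, P5, P2.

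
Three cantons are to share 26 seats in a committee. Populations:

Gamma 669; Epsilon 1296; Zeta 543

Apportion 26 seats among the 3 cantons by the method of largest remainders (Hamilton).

Gamma 7; Epsilon 13; Zeta 6

Total 2508; standard divisor 2508/26 ≈ 96.462.
Standard quotas: Gamma 6.935, Epsilon 13.435, Zeta 5.629.
Lower quotas: Gamma 6, Epsilon 13, Zeta 5 (sum 24, leaving 2 seats).
Remainders in descending order: Gamma 0.935, Zeta 0.629, Epsilon 0.435.
The surplus seats go to Gamma, Zeta.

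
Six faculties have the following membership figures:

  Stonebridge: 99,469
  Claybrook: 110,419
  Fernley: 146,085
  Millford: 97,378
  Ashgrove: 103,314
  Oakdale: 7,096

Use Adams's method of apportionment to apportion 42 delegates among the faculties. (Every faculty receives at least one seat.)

Stonebridge 7, Claybrook 8, Fernley 11, Millford 7, Ashgrove 8, Oakdale 1

Standard divisor 563761/42 ≈ 13422.881; standard quotas: Stonebridge 7.410, Claybrook 8.226, Fernley 10.883, Millford 7.255, Ashgrove 7.697, Oakdale 0.529.
Rounding up gives 8, 9, 11, 8, 8, 1 = 45 seats, so the divisor must be adjusted.
With modified divisor 14400: modified quotas Stonebridge 6.908, Claybrook 7.668, Fernley 10.145, Millford 6.762, Ashgrove 7.175, Oakdale 0.493.
Rounding up: Stonebridge 7, Claybrook 8, Fernley 11, Millford 7, Ashgrove 8, Oakdale 1 (total 42).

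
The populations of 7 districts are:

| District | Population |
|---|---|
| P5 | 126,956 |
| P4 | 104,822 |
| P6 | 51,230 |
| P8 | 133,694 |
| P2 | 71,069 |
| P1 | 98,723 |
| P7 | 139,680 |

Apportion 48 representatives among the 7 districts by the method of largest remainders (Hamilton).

The standard divisor is 726174/48 ≈ 15128.625.
Standard quotas: P5 8.3918, P4 6.9287, P6 3.3863, P8 8.8372, P2 4.6977, P1 6.5256, P7 9.2328.
Lower quotas: P5 8, P4 6, P6 3, P8 8, P2 4, P1 6, P7 9 (sum 44, leaving 4 seats).
Remainders in descending order: P4 0.9287, P8 0.8372, P2 0.6977, P1 0.5256, P5 0.3918, P6 0.3863, P7 0.2328.
Largest remainders: P4, P8, P2, P1 receive the extra seats.

P5: 8, P4: 7, P6: 3, P8: 9, P2: 5, P1: 7, P7: 9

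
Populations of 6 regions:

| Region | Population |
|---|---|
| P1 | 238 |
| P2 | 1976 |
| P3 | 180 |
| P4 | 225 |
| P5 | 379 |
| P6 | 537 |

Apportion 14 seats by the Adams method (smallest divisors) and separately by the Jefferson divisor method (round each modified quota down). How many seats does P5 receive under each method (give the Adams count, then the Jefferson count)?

Adams: P1 1, P2 7, P3 1, P4 1, P5 2, P6 2.
Jefferson: P1 1, P2 9, P3 0, P4 1, P5 1, P6 2.
P5 gets 2 under Adams and 1 under Jefferson.

2 and 1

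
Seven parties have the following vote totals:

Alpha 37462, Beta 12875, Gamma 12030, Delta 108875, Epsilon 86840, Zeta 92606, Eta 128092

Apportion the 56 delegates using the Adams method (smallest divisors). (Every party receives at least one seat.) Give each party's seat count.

Alpha 5; Beta 2; Gamma 2; Delta 12; Epsilon 10; Zeta 11; Eta 14

Standard divisor 478780/56 ≈ 8549.643; standard quotas: Alpha 4.382, Beta 1.506, Gamma 1.407, Delta 12.734, Epsilon 10.157, Zeta 10.832, Eta 14.982.
Rounding up gives 5, 2, 2, 13, 11, 11, 15 = 59 seats, so the divisor must be adjusted.
With modified divisor 9200: modified quotas Alpha 4.072, Beta 1.399, Gamma 1.308, Delta 11.834, Epsilon 9.439, Zeta 10.066, Eta 13.923.
Rounding up: Alpha 5, Beta 2, Gamma 2, Delta 12, Epsilon 10, Zeta 11, Eta 14 (total 56).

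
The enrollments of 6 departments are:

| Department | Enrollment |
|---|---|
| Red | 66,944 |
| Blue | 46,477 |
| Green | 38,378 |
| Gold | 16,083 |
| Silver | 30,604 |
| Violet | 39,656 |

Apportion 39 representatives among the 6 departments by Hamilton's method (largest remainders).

Total 238142; standard divisor 238142/39 ≈ 6106.205.
Standard quotas: Red 10.9633, Blue 7.6114, Green 6.2851, Gold 2.6339, Silver 5.0120, Violet 6.4944.
Lower quotas: Red 10, Blue 7, Green 6, Gold 2, Silver 5, Violet 6 (sum 36, leaving 3 seats).
Remainders in descending order: Red 0.9633, Gold 0.6339, Blue 0.6114, Violet 0.4944, Green 0.2851, Silver 0.0120.
Largest remainders: Red, Gold, Blue receive the extra seats.

Red=11; Blue=8; Green=6; Gold=3; Silver=5; Violet=6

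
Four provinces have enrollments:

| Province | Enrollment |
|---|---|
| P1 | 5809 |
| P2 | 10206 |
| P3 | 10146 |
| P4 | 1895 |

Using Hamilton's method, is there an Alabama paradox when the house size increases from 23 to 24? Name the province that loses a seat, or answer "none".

P4

At 23 seats: P1 5, P2 8, P3 8, P4 2.
At 24 seats: P1 5, P2 9, P3 9, P4 1.
P4 drops from 2 to 1.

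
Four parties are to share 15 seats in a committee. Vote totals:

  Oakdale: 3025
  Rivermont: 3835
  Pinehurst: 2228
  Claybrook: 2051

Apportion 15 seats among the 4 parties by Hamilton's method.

Oakdale=4, Rivermont=5, Pinehurst=3, Claybrook=3

The standard divisor is 11139/15 ≈ 742.6.
Standard quotas: Oakdale 4.074, Rivermont 5.164, Pinehurst 3.000, Claybrook 2.762.
Lower quotas: Oakdale 4, Rivermont 5, Pinehurst 3, Claybrook 2 (sum 14, leaving 1 seat).
Remainders in descending order: Claybrook 0.762, Rivermont 0.164, Oakdale 0.074, Pinehurst 0.000.
The surplus seat goes to Claybrook.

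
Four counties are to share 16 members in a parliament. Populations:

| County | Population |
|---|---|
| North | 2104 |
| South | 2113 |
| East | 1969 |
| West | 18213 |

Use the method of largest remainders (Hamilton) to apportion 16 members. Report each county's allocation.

The standard divisor is 24399/16 ≈ 1524.938.
Standard quotas: North 1.3797, South 1.3856, East 1.2912, West 11.9434.
Lower quotas: North 1, South 1, East 1, West 11 (sum 14, leaving 2 seats).
Remainders in descending order: West 0.9434, South 0.3856, North 0.3797, East 0.2912.
Largest remainders: West, South receive the extra seats.

North 1, South 2, East 1, West 12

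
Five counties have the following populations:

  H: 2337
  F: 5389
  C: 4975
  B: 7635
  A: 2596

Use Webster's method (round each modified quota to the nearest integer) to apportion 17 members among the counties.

Standard divisor 22932/17 ≈ 1348.941; standard quotas: H 1.732, F 3.995, C 3.688, B 5.660, A 1.924.
Rounding to the nearest integer gives 2, 4, 4, 6, 2 = 18 seats, so the divisor must be adjusted.
With modified divisor 1400: modified quotas H 1.669, F 3.849, C 3.554, B 5.454, A 1.854.
Rounding to the nearest integer: H 2, F 4, C 4, B 5, A 2 (total 17).

H=2, F=4, C=4, B=5, A=2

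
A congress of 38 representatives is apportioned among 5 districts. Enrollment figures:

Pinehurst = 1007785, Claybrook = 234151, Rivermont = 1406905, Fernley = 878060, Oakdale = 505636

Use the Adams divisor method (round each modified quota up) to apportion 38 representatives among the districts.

Pinehurst=9, Claybrook=3, Rivermont=13, Fernley=8, Oakdale=5

Standard divisor 4032537/38 ≈ 106119.395; standard quotas: Pinehurst 9.497, Claybrook 2.206, Rivermont 13.258, Fernley 8.274, Oakdale 4.765.
Rounding up gives 10, 3, 14, 9, 5 = 41 seats, so the divisor must be adjusted.
With modified divisor 114500: modified quotas Pinehurst 8.802, Claybrook 2.045, Rivermont 12.287, Fernley 7.669, Oakdale 4.416.
Rounding up: Pinehurst 9, Claybrook 3, Rivermont 13, Fernley 8, Oakdale 5 (total 38).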